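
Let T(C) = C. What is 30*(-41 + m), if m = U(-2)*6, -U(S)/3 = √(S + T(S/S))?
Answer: -1230 - 540*I ≈ -1230.0 - 540.0*I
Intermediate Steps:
U(S) = -3*√(1 + S) (U(S) = -3*√(S + S/S) = -3*√(S + 1) = -3*√(1 + S))
m = -18*I (m = -3*√(1 - 2)*6 = -3*I*6 = -18*I ≈ -18.0*I)
30*(-41 + m) = 30*(-41 - 18*I) = -1230 - 540*I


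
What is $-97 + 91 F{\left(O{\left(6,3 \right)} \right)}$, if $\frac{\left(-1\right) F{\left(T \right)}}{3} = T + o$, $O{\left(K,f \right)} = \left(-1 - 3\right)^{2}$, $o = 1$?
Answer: $-4738$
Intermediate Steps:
$O{\left(K,f \right)} = 16$ ($O{\left(K,f \right)} = \left(-4\right)^{2} = 16$)
$F{\left(T \right)} = -3 - 3 T$ ($F{\left(T \right)} = - 3 \left(T + 1\right) = - 3 \left(1 + T\right) = -3 - 3 T$)
$-97 + 91 F{\left(O{\left(6,3 \right)} \right)} = -97 + 91 \left(-3 - 48\right) = -97 + 91 \left(-51\right) = -97 - 4641 = -4738$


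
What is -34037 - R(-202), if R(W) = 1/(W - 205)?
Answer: -13853058/407 ≈ -34037.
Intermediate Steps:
R(W) = 1/(-205 + W)
-34037 - R(-202) = -34037 - 1/(-205 - 202) = -34037 - 1/(-407) = -34037 - 1*(-1/407) = -34037 + 1/407 = -13853058/407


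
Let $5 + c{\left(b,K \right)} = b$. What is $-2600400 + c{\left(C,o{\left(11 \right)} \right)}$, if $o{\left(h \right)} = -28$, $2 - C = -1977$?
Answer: $-2598426$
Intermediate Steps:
$C = 1979$ ($C = 2 - -1977 = 2 + 1977 = 1979$)
$c{\left(b,K \right)} = -5 + b$
$-2600400 + c{\left(C,o{\left(11 \right)} \right)} = -2600400 + \left(-5 + 1979\right) = -2600400 + 1974 = -2598426$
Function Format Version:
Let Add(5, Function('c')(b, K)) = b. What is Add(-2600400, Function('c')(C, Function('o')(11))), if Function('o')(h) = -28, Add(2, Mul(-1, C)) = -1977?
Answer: -2598426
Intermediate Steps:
C = 1979 (C = Add(2, Mul(-1, -1977)) = Add(2, 1977) = 1979)
Function('c')(b, K) = Add(-5, b)
Add(-2600400, Function('c')(C, Function('o')(11))) = Add(-2600400, Add(-5, 1979)) = Add(-2600400, 1974) = -2598426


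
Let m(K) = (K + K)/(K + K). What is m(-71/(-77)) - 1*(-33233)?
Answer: 33234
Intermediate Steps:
m(K) = 1 (m(K) = (2*K)/((2*K)) = (2*K)*(1/(2*K)) = 1)
m(-71/(-77)) - 1*(-33233) = 1 - 1*(-33233) = 1 + 33233 = 33234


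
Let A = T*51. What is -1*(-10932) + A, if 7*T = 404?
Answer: 97128/7 ≈ 13875.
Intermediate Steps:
T = 404/7 (T = (⅐)*404 = 404/7 ≈ 57.714)
A = 20604/7 (A = (404/7)*51 = 20604/7 ≈ 2943.4)
-1*(-10932) + A = -1*(-10932) + 20604/7 = 10932 + 20604/7 = 97128/7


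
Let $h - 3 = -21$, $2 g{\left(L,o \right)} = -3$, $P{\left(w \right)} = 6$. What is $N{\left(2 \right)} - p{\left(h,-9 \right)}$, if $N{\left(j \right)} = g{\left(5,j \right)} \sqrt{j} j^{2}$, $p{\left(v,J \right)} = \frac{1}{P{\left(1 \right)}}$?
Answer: $- \frac{1}{6} - 6 \sqrt{2} \approx -8.6519$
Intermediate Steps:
$g{\left(L,o \right)} = - \frac{3}{2}$ ($g{\left(L,o \right)} = \frac{1}{2} \left(-3\right) = - \frac{3}{2}$)
$h = -18$ ($h = 3 - 21 = -18$)
$p{\left(v,J \right)} = \frac{1}{6}$
$N{\left(j \right)} = - \frac{3 j^{\frac{5}{2}}}{2}$ ($N{\left(j \right)} = - \frac{3 \sqrt{j}}{2} j^{2} = - \frac{3 j^{\frac{5}{2}}}{2}$)
$N{\left(2 \right)} - p{\left(h,-9 \right)} = - \frac{3 \cdot 2^{\frac{5}{2}}}{2} - \frac{1}{6} = - \frac{3 \cdot 4 \sqrt{2}}{2} - \frac{1}{6} = - 6 \sqrt{2} - \frac{1}{6} = - \frac{1}{6} - 6 \sqrt{2}$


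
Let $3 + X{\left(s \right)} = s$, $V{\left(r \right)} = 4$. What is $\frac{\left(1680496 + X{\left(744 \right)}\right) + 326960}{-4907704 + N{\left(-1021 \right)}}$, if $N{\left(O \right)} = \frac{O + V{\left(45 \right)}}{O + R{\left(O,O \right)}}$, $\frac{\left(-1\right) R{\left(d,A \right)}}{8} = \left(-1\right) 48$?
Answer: $- \frac{1279221489}{3126206431} \approx -0.40919$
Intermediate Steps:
$R{\left(d,A \right)} = 384$ ($R{\left(d,A \right)} = - 8 \left(\left(-1\right) 48\right) = \left(-8\right) \left(-48\right) = 384$)
$X{\left(s \right)} = -3 + s$
$N{\left(O \right)} = \frac{4 + O}{384 + O}$ ($N{\left(O \right)} = \frac{O + 4}{O + 384} = \frac{4 + O}{384 + O}$)
$\frac{\left(1680496 + X{\left(744 \right)}\right) + 326960}{-4907704 + N{\left(-1021 \right)}} = \frac{\left(1680496 + \left(-3 + 744\right)\right) + 326960}{-4907704 + \frac{4 - 1021}{384 - 1021}} = \frac{\left(1680496 + 741\right) + 326960}{-4907704 + \frac{1}{-637} \left(-1017\right)} = \frac{1681237 + 326960}{-4907704 - - \frac{1017}{637}} = \frac{2008197}{-4907704 + \frac{1017}{637}} = \frac{2008197}{- \frac{3126206431}{637}} = 2008197 \left(- \frac{637}{3126206431}\right) = - \frac{1279221489}{3126206431}$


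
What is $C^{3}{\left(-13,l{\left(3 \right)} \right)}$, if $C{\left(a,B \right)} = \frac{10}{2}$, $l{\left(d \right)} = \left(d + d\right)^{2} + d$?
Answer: $125$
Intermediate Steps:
$l{\left(d \right)} = d + 4 d^{2}$ ($l{\left(d \right)} = \left(2 d\right)^{2} + d = 4 d^{2} + d = d + 4 d^{2}$)
$C{\left(a,B \right)} = 5$ ($C{\left(a,B \right)} = 10 \cdot \frac{1}{2} = 5$)
$C^{3}{\left(-13,l{\left(3 \right)} \right)} = 5^{3} = 125$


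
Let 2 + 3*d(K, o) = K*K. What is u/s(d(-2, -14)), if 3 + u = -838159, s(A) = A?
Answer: -1257243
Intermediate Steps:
d(K, o) = -2/3 + K**2/3 (d(K, o) = -2/3 + (K*K)/3 = -2/3 + K**2/3)
u = -838162 (u = -3 - 838159 = -838162)
u/s(d(-2, -14)) = -838162/(-2/3 + (1/3)*(-2)**2) = -838162/(-2/3 + (1/3)*4) = -838162/(-2/3 + 4/3) = -838162/2/3 = -838162*3/2 = -1257243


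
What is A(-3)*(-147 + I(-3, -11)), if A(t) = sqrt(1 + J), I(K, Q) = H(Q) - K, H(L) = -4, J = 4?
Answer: -148*sqrt(5) ≈ -330.94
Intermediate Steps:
I(K, Q) = -4 - K
A(t) = sqrt(5) (A(t) = sqrt(1 + 4) = sqrt(5))
A(-3)*(-147 + I(-3, -11)) = sqrt(5)*(-147 + (-4 - 1*(-3))) = sqrt(5)*(-147 + (-4 + 3)) = sqrt(5)*(-147 - 1) = sqrt(5)*(-148) = -148*sqrt(5)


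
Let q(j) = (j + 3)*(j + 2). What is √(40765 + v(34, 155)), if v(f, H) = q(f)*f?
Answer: √86053 ≈ 293.35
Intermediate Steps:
q(j) = (2 + j)*(3 + j) (q(j) = (3 + j)*(2 + j) = (2 + j)*(3 + j))
v(f, H) = f*(6 + f² + 5*f) (v(f, H) = (6 + f² + 5*f)*f = f*(6 + f² + 5*f))
√(40765 + v(34, 155)) = √(40765 + 34*(6 + 34² + 5*34)) = √(40765 + 34*(6 + 1156 + 170)) = √(40765 + 34*1332) = √(40765 + 45288) = √86053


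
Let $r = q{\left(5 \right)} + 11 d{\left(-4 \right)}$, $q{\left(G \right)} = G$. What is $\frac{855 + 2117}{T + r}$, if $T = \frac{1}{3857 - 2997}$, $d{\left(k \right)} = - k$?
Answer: $\frac{2555920}{42141} \approx 60.652$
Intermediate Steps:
$r = 49$ ($r = 5 + 11 \left(\left(-1\right) \left(-4\right)\right) = 5 + 11 \cdot 4 = 5 + 44 = 49$)
$T = \frac{1}{860} \approx 0.0011628$
$\frac{855 + 2117}{T + r} = \frac{855 + 2117}{\frac{1}{860} + 49} = \frac{2972}{\frac{42141}{860}} = 2972 \cdot \frac{860}{42141} = \frac{2555920}{42141}$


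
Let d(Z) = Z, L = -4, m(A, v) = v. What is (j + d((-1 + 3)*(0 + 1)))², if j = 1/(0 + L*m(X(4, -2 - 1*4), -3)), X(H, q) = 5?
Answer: 625/144 ≈ 4.3403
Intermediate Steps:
j = 1/12 (j = 1/(0 - 4*(-3)) = 1/(0 + 12) = 1/12 ≈ 0.083333)
(j + d((-1 + 3)*(0 + 1)))² = (1/12 + (-1 + 3)*(0 + 1))² = (1/12 + 2*1)² = (1/12 + 2)² = (25/12)² = 625/144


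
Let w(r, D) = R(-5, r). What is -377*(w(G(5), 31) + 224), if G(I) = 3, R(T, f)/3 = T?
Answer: -78793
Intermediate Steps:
R(T, f) = 3*T
w(r, D) = -15 (w(r, D) = 3*(-5) = -15)
-377*(w(G(5), 31) + 224) = -377*(-15 + 224) = -377*209 = -78793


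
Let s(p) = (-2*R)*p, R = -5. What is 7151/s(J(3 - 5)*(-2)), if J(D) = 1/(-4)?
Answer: 7151/5 ≈ 1430.2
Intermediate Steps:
J(D) = -¼
s(p) = 10*p (s(p) = (-2*(-5))*p = 10*p)
7151/s(J(3 - 5)*(-2)) = 7151/((10*(-¼*(-2)))) = 7151/((10*(½))) = 7151/5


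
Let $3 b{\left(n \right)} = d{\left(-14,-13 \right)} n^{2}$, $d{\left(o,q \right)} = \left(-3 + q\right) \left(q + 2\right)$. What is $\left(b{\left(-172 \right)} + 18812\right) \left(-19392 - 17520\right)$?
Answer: $-64758658880$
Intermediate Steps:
$d{\left(o,q \right)} = \left(-3 + q\right) \left(2 + q\right)$
$b{\left(n \right)} = \frac{176 n^{2}}{3}$ ($b{\left(n \right)} = \frac{\left(-6 + \left(-13\right)^{2} - -13\right) n^{2}}{3} = \frac{\left(-6 + 169 + 13\right) n^{2}}{3} = \frac{176 n^{2}}{3}$)
$\left(b{\left(-172 \right)} + 18812\right) \left(-19392 - 17520\right) = \left(\frac{176 \left(-172\right)^{2}}{3} + 18812\right) \left(-19392 - 17520\right) = \left(\frac{176}{3} \cdot 29584 + 18812\right) \left(-36912\right) = \left(\frac{5206784}{3} + 18812\right) \left(-36912\right) = \frac{5263220}{3} \left(-36912\right) = -64758658880$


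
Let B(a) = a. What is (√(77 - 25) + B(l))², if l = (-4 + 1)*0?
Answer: 52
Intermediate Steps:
l = 0 (l = -3*0 = 0)
(√(77 - 25) + B(l))² = (√(77 - 25) + 0)² = (√52 + 0)² = (2*√13 + 0)² = (2*√13)² = 52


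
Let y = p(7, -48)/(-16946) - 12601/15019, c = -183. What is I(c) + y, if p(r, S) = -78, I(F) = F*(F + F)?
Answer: 8523245314754/127255987 ≈ 66977.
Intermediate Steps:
I(F) = 2*F**2 (I(F) = F*(2*F) = 2*F**2)
y = -106182532/127255987 (y = -78/(-16946) - 12601/15019 = -78*(-1/16946) - 12601*1/15019 = 39/8473 - 12601/15019 = -106182532/127255987 ≈ -0.83440)
I(c) + y = 2*(-183)**2 - 106182532/127255987 = 2*33489 - 106182532/127255987 = 66978 - 106182532/127255987 = 8523245314754/127255987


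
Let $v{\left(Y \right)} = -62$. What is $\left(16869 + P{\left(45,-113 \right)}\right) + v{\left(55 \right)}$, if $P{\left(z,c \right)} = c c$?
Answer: $29576$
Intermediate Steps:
$P{\left(z,c \right)} = c^{2}$
$\left(16869 + P{\left(45,-113 \right)}\right) + v{\left(55 \right)} = \left(16869 + \left(-113\right)^{2}\right) - 62 = \left(16869 + 12769\right) - 62 = 29638 - 62 = 29576$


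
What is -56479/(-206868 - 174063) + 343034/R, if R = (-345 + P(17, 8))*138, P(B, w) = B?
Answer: -173598671/23363768 ≈ -7.4303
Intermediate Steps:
R = -45264 (R = (-345 + 17)*138 = -328*138 = -45264)
-56479/(-206868 - 174063) + 343034/R = -56479/(-206868 - 174063) + 343034/(-45264) = -56479/(-380931) + 343034*(-1/45264) = -56479*(-1/380931) - 171517/22632 = 56479/380931 - 171517/22632 = -173598671/23363768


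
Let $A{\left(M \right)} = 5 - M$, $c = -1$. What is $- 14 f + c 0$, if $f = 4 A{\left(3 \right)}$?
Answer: $-112$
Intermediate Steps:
$f = 8$ ($f = 4 \left(5 - 3\right) = 4 \cdot 2 = 8$)
$- 14 f + c 0 = \left(-14\right) 8 - 0 = -112 + 0 = -112$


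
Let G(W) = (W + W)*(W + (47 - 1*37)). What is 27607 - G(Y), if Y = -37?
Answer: 25609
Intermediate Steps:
G(W) = 2*W*(10 + W) (G(W) = (2*W)*(W + (47 - 37)) = (2*W)*(W + 10) = (2*W)*(10 + W) = 2*W*(10 + W))
27607 - G(Y) = 27607 - 2*(-37)*(10 - 37) = 27607 - 2*(-37)*(-27) = 27607 - 1*1998 = 27607 - 1998 = 25609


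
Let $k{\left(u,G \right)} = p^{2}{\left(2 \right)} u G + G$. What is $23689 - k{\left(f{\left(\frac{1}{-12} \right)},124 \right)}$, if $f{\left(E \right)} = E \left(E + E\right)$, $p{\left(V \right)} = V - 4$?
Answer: $\frac{212023}{9} \approx 23558.0$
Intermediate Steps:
$p{\left(V \right)} = -4 + V$ ($p{\left(V \right)} = V - 4 = -4 + V$)
$f{\left(E \right)} = 2 E^{2}$ ($f{\left(E \right)} = E 2 E = 2 E^{2}$)
$k{\left(u,G \right)} = G + 4 G u$ ($k{\left(u,G \right)} = \left(-4 + 2\right)^{2} u G + G = \left(-2\right)^{2} u G + G = 4 u G + G = 4 G u + G = G + 4 G u$)
$23689 - k{\left(f{\left(\frac{1}{-12} \right)},124 \right)} = 23689 - 124 \left(1 + 4 \cdot 2 \left(\frac{1}{-12}\right)^{2}\right) = 23689 - 124 \left(1 + 4 \cdot 2 \left(- \frac{1}{12}\right)^{2}\right) = 23689 - 124 \left(1 + 4 \cdot 2 \cdot \frac{1}{144}\right) = 23689 - 124 \left(1 + 4 \cdot \frac{1}{72}\right) = 23689 - 124 \left(1 + \frac{1}{18}\right) = 23689 - 124 \cdot \frac{19}{18} = 23689 - \frac{1178}{9} = \frac{212023}{9}$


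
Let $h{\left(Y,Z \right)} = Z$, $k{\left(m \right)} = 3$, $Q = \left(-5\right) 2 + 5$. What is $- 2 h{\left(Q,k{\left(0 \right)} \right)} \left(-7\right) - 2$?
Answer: $40$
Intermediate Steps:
$Q = -5$ ($Q = -10 + 5 = -5$)
$- 2 h{\left(Q,k{\left(0 \right)} \right)} \left(-7\right) - 2 = \left(-2\right) 3 \left(-7\right) - 2 = \left(-6\right) \left(-7\right) - 2 = 42 - 2 = 40$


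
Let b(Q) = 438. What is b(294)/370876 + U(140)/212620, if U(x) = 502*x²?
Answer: 91230406669/1971391378 ≈ 46.277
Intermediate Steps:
b(294)/370876 + U(140)/212620 = 438/370876 + (502*140²)/212620 = 438*(1/370876) + (502*19600)*(1/212620) = 219/185438 + 9839200*(1/212620) = 219/185438 + 491960/10631 = 91230406669/1971391378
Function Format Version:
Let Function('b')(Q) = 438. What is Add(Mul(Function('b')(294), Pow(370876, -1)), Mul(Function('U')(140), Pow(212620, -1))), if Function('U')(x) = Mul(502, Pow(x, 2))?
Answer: Rational(91230406669, 1971391378) ≈ 46.277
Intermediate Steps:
Add(Mul(Function('b')(294), Pow(370876, -1)), Mul(Function('U')(140), Pow(212620, -1))) = Add(Mul(438, Pow(370876, -1)), Mul(Mul(502, Pow(140, 2)), Pow(212620, -1))) = Add(Mul(438, Rational(1, 370876)), Mul(Mul(502, 19600), Rational(1, 212620))) = Add(Rational(219, 185438), Mul(9839200, Rational(1, 212620))) = Add(Rational(219, 185438), Rational(491960, 10631)) = Rational(91230406669, 1971391378)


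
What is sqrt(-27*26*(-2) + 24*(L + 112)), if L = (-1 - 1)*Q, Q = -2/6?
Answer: 2*sqrt(1027) ≈ 64.094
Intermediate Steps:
Q = -1/3 (Q = -2*1/6 = -1/3 ≈ -0.33333)
L = 2/3 (L = (-1 - 1)*(-1/3) = -2*(-1/3) = 2/3 ≈ 0.66667)
sqrt(-27*26*(-2) + 24*(L + 112)) = sqrt(-27*26*(-2) + 24*(2/3 + 112)) = sqrt(-702*(-2) + 24*(338/3)) = sqrt(1404 + 2704) = sqrt(4108) = 2*sqrt(1027)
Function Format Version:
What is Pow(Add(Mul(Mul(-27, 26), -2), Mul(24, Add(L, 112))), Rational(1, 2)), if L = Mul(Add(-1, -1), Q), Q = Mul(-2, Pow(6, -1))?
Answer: Mul(2, Pow(1027, Rational(1, 2))) ≈ 64.094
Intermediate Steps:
Q = Rational(-1, 3) (Q = Mul(-2, Rational(1, 6)) = Rational(-1, 3) ≈ -0.33333)
L = Rational(2, 3) (L = Mul(Add(-1, -1), Rational(-1, 3)) = Mul(-2, Rational(-1, 3)) = Rational(2, 3) ≈ 0.66667)
Pow(Add(Mul(Mul(-27, 26), -2), Mul(24, Add(L, 112))), Rational(1, 2)) = Pow(Add(Mul(Mul(-27, 26), -2), Mul(24, Add(Rational(2, 3), 112))), Rational(1, 2)) = Pow(Add(Mul(-702, -2), Mul(24, Rational(338, 3))), Rational(1, 2)) = Pow(Add(1404, 2704), Rational(1, 2)) = Pow(4108, Rational(1, 2)) = Mul(2, Pow(1027, Rational(1, 2)))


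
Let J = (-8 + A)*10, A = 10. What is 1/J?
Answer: 1/20 ≈ 0.050000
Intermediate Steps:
J = 20 (J = (-8 + 10)*10 = 2*10 = 20)
1/J = 1/20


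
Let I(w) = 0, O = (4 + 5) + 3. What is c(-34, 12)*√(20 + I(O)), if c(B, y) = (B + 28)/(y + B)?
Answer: 6*√5/11 ≈ 1.2197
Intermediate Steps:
c(B, y) = (28 + B)/(B + y)
O = 12 (O = 9 + 3 = 12)
c(-34, 12)*√(20 + I(O)) = ((28 - 34)/(-34 + 12))*√(20 + 0) = (-6/(-22))*√20 = (-1/22*(-6))*(2*√5) = 3*(2*√5)/11 = 6*√5/11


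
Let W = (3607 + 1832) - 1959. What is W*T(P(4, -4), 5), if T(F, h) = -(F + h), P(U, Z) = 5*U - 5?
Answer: -69600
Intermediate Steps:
P(U, Z) = -5 + 5*U
W = 3480 (W = 5439 - 1959 = 3480)
T(F, h) = -F - h
W*T(P(4, -4), 5) = 3480*(-(-5 + 5*4) - 1*5) = 3480*(-(-5 + 20) - 5) = 3480*(-1*15 - 5) = 3480*(-15 - 5) = 3480*(-20) = -69600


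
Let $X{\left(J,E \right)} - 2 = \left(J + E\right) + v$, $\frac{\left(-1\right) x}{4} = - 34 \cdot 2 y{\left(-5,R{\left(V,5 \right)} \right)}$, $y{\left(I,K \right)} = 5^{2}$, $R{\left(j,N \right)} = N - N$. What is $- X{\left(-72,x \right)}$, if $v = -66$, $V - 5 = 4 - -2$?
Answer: $-6664$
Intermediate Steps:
$V = 11$ ($V = 5 + \left(4 - -2\right) = 5 + \left(4 + 2\right) = 5 + 6 = 11$)
$R{\left(j,N \right)} = 0$
$y{\left(I,K \right)} = 25$
$x = 6800$ ($x = - 4 \left(- 34 \cdot 2 \cdot 25\right) = - 4 \left(\left(-34\right) 50\right) = \left(-4\right) \left(-1700\right) = 6800$)
$X{\left(J,E \right)} = -64 + E + J$ ($X{\left(J,E \right)} = 2 - \left(66 - E - J\right) = 2 + \left(-66 + E + J\right) = -64 + E + J$)
$- X{\left(-72,x \right)} = - (-64 + 6800 - 72) = \left(-1\right) 6664 = -6664$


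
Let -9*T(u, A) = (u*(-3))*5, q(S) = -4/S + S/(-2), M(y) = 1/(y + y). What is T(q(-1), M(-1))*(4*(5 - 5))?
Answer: 0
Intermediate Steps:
M(y) = 1/(2*y)
q(S) = -4/S - S/2 (q(S) = -4/S + S*(-1/2) = -4/S - S/2)
T(u, A) = 5*u/3 (T(u, A) = -u*(-3)*5/9 = -(-3*u)*5/9 = -(-5)*u/3 = 5*u/3)
T(q(-1), M(-1))*(4*(5 - 5)) = (5*(-4/(-1) - 1/2*(-1))/3)*(4*(5 - 5)) = (5*(-4*(-1) + 1/2)/3)*(4*0) = (5*(4 + 1/2)/3)*0 = ((5/3)*(9/2))*0 = (15/2)*0 = 0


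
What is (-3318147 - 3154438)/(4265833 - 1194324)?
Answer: -924655/438787 ≈ -2.1073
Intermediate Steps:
(-3318147 - 3154438)/(4265833 - 1194324) = -6472585/3071509 = -6472585*1/3071509 = -924655/438787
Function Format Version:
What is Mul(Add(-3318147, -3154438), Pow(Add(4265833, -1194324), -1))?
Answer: Rational(-924655, 438787) ≈ -2.1073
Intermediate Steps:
Mul(Add(-3318147, -3154438), Pow(Add(4265833, -1194324), -1)) = Mul(-6472585, Pow(3071509, -1)) = Mul(-6472585, Rational(1, 3071509)) = Rational(-924655, 438787)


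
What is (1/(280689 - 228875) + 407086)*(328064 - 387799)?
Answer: -1259975660488675/51814 ≈ -2.4317e+10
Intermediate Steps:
(1/(280689 - 228875) + 407086)*(328064 - 387799) = (1/51814 + 407086)*(-59735) = (21092754005/51814)*(-59735) = -1259975660488675/51814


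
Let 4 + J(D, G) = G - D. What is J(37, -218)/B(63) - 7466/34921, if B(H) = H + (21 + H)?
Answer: -1448863/733341 ≈ -1.9757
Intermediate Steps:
J(D, G) = -4 + G - D (J(D, G) = -4 + (G - D) = -4 + G - D)
B(H) = 21 + 2*H
J(37, -218)/B(63) - 7466/34921 = (-4 - 218 - 1*37)/(21 + 2*63) - 7466/34921 = (-4 - 218 - 37)/(21 + 126) - 7466*1/34921 = -259/147 - 7466/34921 = -259*1/147 - 7466/34921 = -37/21 - 7466/34921 = -1448863/733341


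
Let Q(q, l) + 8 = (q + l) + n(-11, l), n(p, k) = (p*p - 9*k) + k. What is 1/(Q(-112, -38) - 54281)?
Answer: -1/54014 ≈ -1.8514e-5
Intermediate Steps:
n(p, k) = p**2 - 8*k (n(p, k) = (p**2 - 9*k) + k = p**2 - 8*k)
Q(q, l) = 113 + q - 7*l (Q(q, l) = -8 + ((q + l) + ((-11)**2 - 8*l)) = -8 + ((l + q) + (121 - 8*l)) = -8 + (121 + q - 7*l) = 113 + q - 7*l)
1/(Q(-112, -38) - 54281) = 1/((113 - 112 - 7*(-38)) - 54281) = 1/((113 - 112 + 266) - 54281) = 1/(267 - 54281) = 1/(-54014) = -1/54014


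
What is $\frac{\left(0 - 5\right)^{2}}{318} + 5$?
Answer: $\frac{1615}{318} \approx 5.0786$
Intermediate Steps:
$\frac{\left(0 - 5\right)^{2}}{318} + 5 = \frac{\left(-5\right)^{2}}{318} + 5 = \frac{1}{318} \cdot 25 + 5 = \frac{25}{318} + 5 = \frac{1615}{318}$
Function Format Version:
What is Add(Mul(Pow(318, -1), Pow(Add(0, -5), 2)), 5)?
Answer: Rational(1615, 318) ≈ 5.0786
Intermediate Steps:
Add(Mul(Pow(318, -1), Pow(Add(0, -5), 2)), 5) = Add(Mul(Rational(1, 318), Pow(-5, 2)), 5) = Add(Mul(Rational(1, 318), 25), 5) = Add(Rational(25, 318), 5) = Rational(1615, 318)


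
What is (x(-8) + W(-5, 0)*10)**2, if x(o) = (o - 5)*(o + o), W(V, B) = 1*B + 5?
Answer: 66564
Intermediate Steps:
W(V, B) = 5 + B (W(V, B) = B + 5 = 5 + B)
x(o) = 2*o*(-5 + o) (x(o) = (-5 + o)*(2*o) = 2*o*(-5 + o))
(x(-8) + W(-5, 0)*10)**2 = (2*(-8)*(-5 - 8) + (5 + 0)*10)**2 = (2*(-8)*(-13) + 5*10)**2 = (208 + 50)**2 = 258**2 = 66564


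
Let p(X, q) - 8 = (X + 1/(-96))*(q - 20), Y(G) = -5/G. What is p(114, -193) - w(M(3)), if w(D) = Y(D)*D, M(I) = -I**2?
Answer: -776537/32 ≈ -24267.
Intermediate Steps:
p(X, q) = 8 + (-20 + q)*(-1/96 + X) (p(X, q) = 8 + (X + 1/(-96))*(q - 20) = 8 + (X - 1/96)*(-20 + q) = 8 + (-1/96 + X)*(-20 + q) = 8 + (-20 + q)*(-1/96 + X))
w(D) = -5 (w(D) = (-5/D)*D = -5)
p(114, -193) - w(M(3)) = (197/24 - 20*114 - 1/96*(-193) + 114*(-193)) - 1*(-5) = (197/24 - 2280 + 193/96 - 22002) + 5 = -776697/32 + 5 = -776537/32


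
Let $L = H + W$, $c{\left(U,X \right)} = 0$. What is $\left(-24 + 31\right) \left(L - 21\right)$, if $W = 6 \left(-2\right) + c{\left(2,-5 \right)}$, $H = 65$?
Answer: $224$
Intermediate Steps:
$W = -12$ ($W = 6 \left(-2\right) + 0 = -12 + 0 = -12$)
$L = 53$ ($L = 65 - 12 = 53$)
$\left(-24 + 31\right) \left(L - 21\right) = \left(-24 + 31\right) \left(53 - 21\right) = 7 \cdot 32 = 224$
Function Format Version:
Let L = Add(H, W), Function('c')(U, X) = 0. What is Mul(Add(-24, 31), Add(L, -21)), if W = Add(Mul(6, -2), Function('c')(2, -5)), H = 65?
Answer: 224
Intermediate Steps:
W = -12 (W = Add(Mul(6, -2), 0) = Add(-12, 0) = -12)
L = 53 (L = Add(65, -12) = 53)
Mul(Add(-24, 31), Add(L, -21)) = Mul(Add(-24, 31), Add(53, -21)) = Mul(7, 32) = 224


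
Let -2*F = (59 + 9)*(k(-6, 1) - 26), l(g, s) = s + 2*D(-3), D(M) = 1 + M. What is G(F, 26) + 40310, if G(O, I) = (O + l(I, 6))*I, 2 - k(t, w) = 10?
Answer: 70418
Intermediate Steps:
k(t, w) = -8 (k(t, w) = 2 - 1*10 = 2 - 10 = -8)
l(g, s) = -4 + s (l(g, s) = s + 2*(1 - 3) = s + 2*(-2) = s - 4 = -4 + s)
F = 1156 (F = -(59 + 9)*(-8 - 26)/2 = -34*(-34) = -½*(-2312) = 1156)
G(O, I) = I*(2 + O) (G(O, I) = (O + (-4 + 6))*I = (O + 2)*I = (2 + O)*I = I*(2 + O))
G(F, 26) + 40310 = 26*(2 + 1156) + 40310 = 26*1158 + 40310 = 30108 + 40310 = 70418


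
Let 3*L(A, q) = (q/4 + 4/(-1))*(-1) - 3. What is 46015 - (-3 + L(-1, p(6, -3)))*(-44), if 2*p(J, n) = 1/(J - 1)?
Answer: 458973/10 ≈ 45897.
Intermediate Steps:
p(J, n) = 1/(2*(-1 + J)) (p(J, n) = 1/(2*(J - 1)) = 1/(2*(-1 + J)))
L(A, q) = 1/3 - q/12 (L(A, q) = ((q/4 + 4/(-1))*(-1) - 3)/3 = ((q*(1/4) + 4*(-1))*(-1) - 3)/3 = ((q/4 - 4)*(-1) - 3)/3 = ((-4 + q/4)*(-1) - 3)/3 = ((4 - q/4) - 3)/3 = (1 - q/4)/3 = 1/3 - q/12)
46015 - (-3 + L(-1, p(6, -3)))*(-44) = 46015 - (-3 + (1/3 - 1/(24*(-1 + 6))))*(-44) = 46015 - (-3 + (1/3 - 1/(24*5)))*(-44) = 46015 - (-3 + (1/3 - 1/12*1/10))*(-44) = 46015 - (-3 + (1/3 - 1/120))*(-44) = 46015 - (-3 + 13/40)*(-44) = 46015 - (-107)*(-44)/40 = 46015 - 1*1177/10 = 46015 - 1177/10 = 458973/10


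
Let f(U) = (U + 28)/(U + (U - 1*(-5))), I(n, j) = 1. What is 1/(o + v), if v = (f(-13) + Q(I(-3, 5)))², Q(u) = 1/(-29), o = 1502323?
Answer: 41209/61909251611 ≈ 6.6564e-7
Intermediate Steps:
f(U) = (28 + U)/(5 + 2*U) (f(U) = (28 + U)/(U + (U + 5)) = (28 + U)/(U + (5 + U)) = (28 + U)/(5 + 2*U))
Q(u) = -1/29
v = 23104/41209 (v = ((28 - 13)/(5 + 2*(-13)) - 1/29)² = (15/(5 - 26) - 1/29)² = (15/(-21) - 1/29)² = (-1/21*15 - 1/29)² = (-5/7 - 1/29)² = (-152/203)² = 23104/41209 ≈ 0.56065)
1/(o + v) = 1/(1502323 + 23104/41209) = 1/(61909251611/41209) = 41209/61909251611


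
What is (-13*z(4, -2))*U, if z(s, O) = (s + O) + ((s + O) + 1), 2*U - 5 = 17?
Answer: -715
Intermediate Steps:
U = 11 (U = 5/2 + (½)*17 = 5/2 + 17/2 = 11)
z(s, O) = 1 + 2*O + 2*s (z(s, O) = (O + s) + ((O + s) + 1) = (O + s) + (1 + O + s) = 1 + 2*O + 2*s)
(-13*z(4, -2))*U = -13*(1 + 2*(-2) + 2*4)*11 = -13*(1 - 4 + 8)*11 = -13*5*11 = -65*11 = -715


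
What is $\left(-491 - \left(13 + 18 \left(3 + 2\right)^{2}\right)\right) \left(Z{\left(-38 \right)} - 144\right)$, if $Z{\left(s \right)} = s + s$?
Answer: $209880$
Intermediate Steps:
$Z{\left(s \right)} = 2 s$
$\left(-491 - \left(13 + 18 \left(3 + 2\right)^{2}\right)\right) \left(Z{\left(-38 \right)} - 144\right) = \left(-491 - \left(13 + 18 \left(3 + 2\right)^{2}\right)\right) \left(2 \left(-38\right) - 144\right) = \left(-491 - \left(13 + 18 \cdot 5^{2}\right)\right) \left(-76 - 144\right) = \left(-491 - 463\right) \left(-220\right) = \left(-954\right) \left(-220\right) = 209880$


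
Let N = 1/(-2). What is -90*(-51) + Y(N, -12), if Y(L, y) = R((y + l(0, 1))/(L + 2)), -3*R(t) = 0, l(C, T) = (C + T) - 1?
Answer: 4590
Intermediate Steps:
N = -½ ≈ -0.50000
l(C, T) = -1 + C + T
R(t) = 0 (R(t) = -⅓*0 = 0)
Y(L, y) = 0
-90*(-51) + Y(N, -12) = -90*(-51) + 0 = 4590 + 0 = 4590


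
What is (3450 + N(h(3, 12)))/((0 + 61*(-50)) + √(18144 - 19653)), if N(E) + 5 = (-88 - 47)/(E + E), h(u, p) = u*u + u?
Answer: -41960375/37216036 - 27515*I*√1509/74432072 ≈ -1.1275 - 0.01436*I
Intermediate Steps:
h(u, p) = u + u² (h(u, p) = u² + u = u + u²)
N(E) = -5 - 135/(2*E) (N(E) = -5 + (-88 - 47)/(E + E) = -5 - 135*1/(2*E) = -5 - 135/(2*E))
(3450 + N(h(3, 12)))/((0 + 61*(-50)) + √(18144 - 19653)) = (3450 + (-5 - 135*1/(3*(1 + 3))/2))/((0 + 61*(-50)) + √(18144 - 19653)) = (3450 + (-5 - 135/(2*(3*4))))/((0 - 3050) + √(-1509)) = (3450 + (-5 - 135/2/12))/(-3050 + I*√1509) = (3450 + (-5 - 135/2*1/12))/(-3050 + I*√1509) = (3450 + (-5 - 45/8))/(-3050 + I*√1509) = (3450 - 85/8)/(-3050 + I*√1509) = 27515/(8*(-3050 + I*√1509))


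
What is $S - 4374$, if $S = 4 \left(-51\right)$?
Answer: $-4578$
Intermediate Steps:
$S = -204$
$S - 4374 = -204 - 4374 = -4578$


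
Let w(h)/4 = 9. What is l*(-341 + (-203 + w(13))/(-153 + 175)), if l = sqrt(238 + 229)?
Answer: -7669*sqrt(467)/22 ≈ -7533.1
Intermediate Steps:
w(h) = 36 (w(h) = 4*9 = 36)
l = sqrt(467) ≈ 21.610
l*(-341 + (-203 + w(13))/(-153 + 175)) = sqrt(467)*(-341 + (-203 + 36)/(-153 + 175)) = sqrt(467)*(-341 - 167/22) = sqrt(467)*(-7669/22) = -7669*sqrt(467)/22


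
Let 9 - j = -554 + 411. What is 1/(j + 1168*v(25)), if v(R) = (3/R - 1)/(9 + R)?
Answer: 425/51752 ≈ 0.0082122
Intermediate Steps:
j = 152 (j = 9 - (-554 + 411) = 9 - 1*(-143) = 9 + 143 = 152)
v(R) = (-1 + 3/R)/(9 + R)
1/(j + 1168*v(25)) = 1/(152 + 1168*((3 - 1*25)/(25*(9 + 25)))) = 1/(152 + 1168*((1/25)*(3 - 25)/34)) = 1/(152 + 1168*((1/25)*(1/34)*(-22))) = 1/(152 + 1168*(-11/425)) = 1/(152 - 12848/425) = 1/(51752/425) = 425/51752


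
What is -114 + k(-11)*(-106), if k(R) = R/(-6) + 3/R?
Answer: -9221/33 ≈ -279.42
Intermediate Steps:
k(R) = 3/R - R/6 (k(R) = R*(-1/6) + 3/R = -R/6 + 3/R = 3/R - R/6)
-114 + k(-11)*(-106) = -114 + (3/(-11) - 1/6*(-11))*(-106) = -114 + (3*(-1/11) + 11/6)*(-106) = -114 + (-3/11 + 11/6)*(-106) = -114 + (103/66)*(-106) = -114 - 5459/33 = -9221/33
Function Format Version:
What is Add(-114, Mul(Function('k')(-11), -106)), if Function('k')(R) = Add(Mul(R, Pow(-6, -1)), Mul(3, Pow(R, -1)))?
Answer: Rational(-9221, 33) ≈ -279.42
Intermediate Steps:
Function('k')(R) = Add(Mul(3, Pow(R, -1)), Mul(Rational(-1, 6), R)) (Function('k')(R) = Add(Mul(R, Rational(-1, 6)), Mul(3, Pow(R, -1))) = Add(Mul(Rational(-1, 6), R), Mul(3, Pow(R, -1))) = Add(Mul(3, Pow(R, -1)), Mul(Rational(-1, 6), R)))
Add(-114, Mul(Function('k')(-11), -106)) = Add(-114, Mul(Add(Mul(3, Pow(-11, -1)), Mul(Rational(-1, 6), -11)), -106)) = Add(-114, Mul(Add(Mul(3, Rational(-1, 11)), Rational(11, 6)), -106)) = Add(-114, Mul(Add(Rational(-3, 11), Rational(11, 6)), -106)) = Add(-114, Mul(Rational(103, 66), -106)) = Add(-114, Rational(-5459, 33)) = Rational(-9221, 33)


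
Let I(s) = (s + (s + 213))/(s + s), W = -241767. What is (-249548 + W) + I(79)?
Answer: -77627399/158 ≈ -4.9131e+5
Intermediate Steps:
I(s) = (213 + 2*s)/(2*s) (I(s) = (s + (213 + s))/((2*s)) = (213 + 2*s)*(1/(2*s)) = (213 + 2*s)/(2*s))
(-249548 + W) + I(79) = (-249548 - 241767) + (213/2 + 79)/79 = -491315 + (1/79)*(371/2) = -491315 + 371/158 = -77627399/158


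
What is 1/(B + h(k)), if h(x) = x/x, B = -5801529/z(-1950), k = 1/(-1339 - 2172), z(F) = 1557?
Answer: -519/1933324 ≈ -0.00026845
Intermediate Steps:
k = -1/3511 (k = 1/(-3511) = -1/3511 ≈ -0.00028482)
B = -1933843/519 (B = -5801529/1557 = -5801529*1/1557 = -1933843/519 ≈ -3726.1)
h(x) = 1
1/(B + h(k)) = 1/(-1933843/519 + 1) = 1/(-1933324/519) = -519/1933324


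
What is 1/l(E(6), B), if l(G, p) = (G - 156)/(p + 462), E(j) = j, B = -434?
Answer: -14/75 ≈ -0.18667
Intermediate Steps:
l(G, p) = (-156 + G)/(462 + p)
1/l(E(6), B) = 1/((-156 + 6)/(462 - 434)) = 1/(-150/28) = 1/((1/28)*(-150)) = 1/(-75/14) = -14/75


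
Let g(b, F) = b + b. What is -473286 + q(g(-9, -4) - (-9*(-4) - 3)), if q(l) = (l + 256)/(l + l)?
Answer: -48275377/102 ≈ -4.7329e+5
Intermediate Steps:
g(b, F) = 2*b
q(l) = (256 + l)/(2*l) (q(l) = (256 + l)/((2*l)) = (256 + l)*(1/(2*l)) = (256 + l)/(2*l))
-473286 + q(g(-9, -4) - (-9*(-4) - 3)) = -473286 + (256 + (2*(-9) - (-9*(-4) - 3)))/(2*(2*(-9) - (-9*(-4) - 3))) = -473286 + (256 + (-18 - (36 - 3)))/(2*(-18 - (36 - 3))) = -473286 + (256 + (-18 - 1*33))/(2*(-18 - 1*33)) = -473286 + (256 + (-18 - 33))/(2*(-18 - 33)) = -473286 + (½)*(256 - 51)/(-51) = -473286 + (½)*(-1/51)*205 = -473286 - 205/102 = -48275377/102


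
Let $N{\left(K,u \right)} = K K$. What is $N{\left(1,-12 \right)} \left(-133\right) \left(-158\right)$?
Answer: $21014$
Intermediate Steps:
$N{\left(K,u \right)} = K^{2}$
$N{\left(1,-12 \right)} \left(-133\right) \left(-158\right) = 1^{2} \left(-133\right) \left(-158\right) = 1 \left(-133\right) \left(-158\right) = \left(-133\right) \left(-158\right) = 21014$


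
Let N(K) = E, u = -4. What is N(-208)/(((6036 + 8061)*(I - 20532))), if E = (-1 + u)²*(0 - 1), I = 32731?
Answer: -25/171969303 ≈ -1.4537e-7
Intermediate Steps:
E = -25 (E = (-1 - 4)²*(0 - 1) = (-5)²*(-1) = 25*(-1) = -25)
N(K) = -25
N(-208)/(((6036 + 8061)*(I - 20532))) = -25*1/((6036 + 8061)*(32731 - 20532)) = -25/(14097*12199) = -25/171969303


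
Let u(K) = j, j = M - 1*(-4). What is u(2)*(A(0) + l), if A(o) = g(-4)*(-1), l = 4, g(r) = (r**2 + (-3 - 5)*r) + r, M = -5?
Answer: 40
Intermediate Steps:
j = -1 (j = -5 - 1*(-4) = -5 + 4 = -1)
u(K) = -1
g(r) = r**2 - 7*r (g(r) = (r**2 - 8*r) + r = r**2 - 7*r)
A(o) = -44 (A(o) = -4*(-7 - 4)*(-1) = -4*(-11)*(-1) = 44*(-1) = -44)
u(2)*(A(0) + l) = -(-44 + 4) = -1*(-40) = 40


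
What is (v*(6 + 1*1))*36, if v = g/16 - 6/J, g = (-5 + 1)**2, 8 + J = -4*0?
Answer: 441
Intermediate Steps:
J = -8 (J = -8 - 4*0 = -8 + 0 = -8)
g = 16 (g = (-4)**2 = 16)
v = 7/4 (v = 16/16 - 6/(-8) = 16*(1/16) - 6*(-1/8) = 1 + 3/4 = 7/4 ≈ 1.7500)
(v*(6 + 1*1))*36 = (7*(6 + 1*1)/4)*36 = (7*(6 + 1)/4)*36 = ((7/4)*7)*36 = (49/4)*36 = 441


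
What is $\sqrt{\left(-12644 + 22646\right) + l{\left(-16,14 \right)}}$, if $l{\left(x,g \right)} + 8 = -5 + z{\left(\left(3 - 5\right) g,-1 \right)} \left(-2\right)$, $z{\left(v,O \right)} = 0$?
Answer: $\sqrt{9989} \approx 99.945$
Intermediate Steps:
$l{\left(x,g \right)} = -13$ ($l{\left(x,g \right)} = -8 + \left(-5 + 0 \left(-2\right)\right) = -8 + \left(-5 + 0\right) = -8 - 5 = -13$)
$\sqrt{\left(-12644 + 22646\right) + l{\left(-16,14 \right)}} = \sqrt{\left(-12644 + 22646\right) - 13} = \sqrt{10002 - 13} = \sqrt{9989}$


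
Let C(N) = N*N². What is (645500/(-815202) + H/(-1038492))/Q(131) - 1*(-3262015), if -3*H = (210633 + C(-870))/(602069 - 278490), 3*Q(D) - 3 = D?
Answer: 2217408511606190391016819/679766501278102056 ≈ 3.2620e+6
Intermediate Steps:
Q(D) = 1 + D/3
C(N) = N³
H = 219430789/323579 (H = -(210633 + (-870)³)/(3*(602069 - 278490)) = -(210633 - 658503000)/(3*323579) = -(-219430789)/323579 = -⅓*(-658292367/323579) = 219430789/323579 ≈ 678.14)
(645500/(-815202) + H/(-1038492))/Q(131) - 1*(-3262015) = (645500/(-815202) + (219430789/323579)/(-1038492))/(1 + (⅓)*131) - 1*(-3262015) = (645500*(-1/815202) + (219430789/323579)*(-1/1038492))/(1 + 131/3) + 3262015 = (-322750/407601 - 219430789/336034202868)/(134/3) + 3262015 = -12060497687186021/15218653013688852*3/134 + 3262015 = -12060497687186021/679766501278102056 + 3262015 = 2217408511606190391016819/679766501278102056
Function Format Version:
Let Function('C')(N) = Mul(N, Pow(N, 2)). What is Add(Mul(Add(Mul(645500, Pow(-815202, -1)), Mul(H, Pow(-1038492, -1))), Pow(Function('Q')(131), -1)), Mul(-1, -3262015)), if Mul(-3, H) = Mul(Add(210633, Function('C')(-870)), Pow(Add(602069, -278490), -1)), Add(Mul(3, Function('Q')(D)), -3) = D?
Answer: Rational(2217408511606190391016819, 679766501278102056) ≈ 3.2620e+6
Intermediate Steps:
Function('Q')(D) = Add(1, Mul(Rational(1, 3), D))
Function('C')(N) = Pow(N, 3)
H = Rational(219430789, 323579) (H = Mul(Rational(-1, 3), Mul(Add(210633, Pow(-870, 3)), Pow(Add(602069, -278490), -1))) = Mul(Rational(-1, 3), Mul(Add(210633, -658503000), Pow(323579, -1))) = Mul(Rational(-1, 3), Mul(-658292367, Rational(1, 323579))) = Mul(Rational(-1, 3), Rational(-658292367, 323579)) = Rational(219430789, 323579) ≈ 678.14)
Add(Mul(Add(Mul(645500, Pow(-815202, -1)), Mul(H, Pow(-1038492, -1))), Pow(Function('Q')(131), -1)), Mul(-1, -3262015)) = Add(Mul(Add(Mul(645500, Pow(-815202, -1)), Mul(Rational(219430789, 323579), Pow(-1038492, -1))), Pow(Add(1, Mul(Rational(1, 3), 131)), -1)), Mul(-1, -3262015)) = Add(Mul(Add(Mul(645500, Rational(-1, 815202)), Mul(Rational(219430789, 323579), Rational(-1, 1038492))), Pow(Add(1, Rational(131, 3)), -1)), 3262015) = Add(Mul(Add(Rational(-322750, 407601), Rational(-219430789, 336034202868)), Pow(Rational(134, 3), -1)), 3262015) = Add(Mul(Rational(-12060497687186021, 15218653013688852), Rational(3, 134)), 3262015) = Add(Rational(-12060497687186021, 679766501278102056), 3262015) = Rational(2217408511606190391016819, 679766501278102056)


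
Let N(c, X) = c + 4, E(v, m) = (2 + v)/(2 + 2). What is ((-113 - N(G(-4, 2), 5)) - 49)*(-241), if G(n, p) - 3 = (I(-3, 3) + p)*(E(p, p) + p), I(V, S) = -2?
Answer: 40729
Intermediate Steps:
E(v, m) = ½ + v/4 (E(v, m) = (2 + v)/4 = (2 + v)*(¼) = ½ + v/4)
G(n, p) = 3 + (½ + 5*p/4)*(-2 + p) (G(n, p) = 3 + (-2 + p)*((½ + p/4) + p) = 3 + (-2 + p)*(½ + 5*p/4) = 3 + (½ + 5*p/4)*(-2 + p))
N(c, X) = 4 + c
((-113 - N(G(-4, 2), 5)) - 49)*(-241) = ((-113 - (4 + (2 - 2*2 + (5/4)*2²))) - 49)*(-241) = ((-113 - (4 + (2 - 4 + (5/4)*4))) - 49)*(-241) = ((-113 - (4 + (2 - 4 + 5))) - 49)*(-241) = ((-113 - (4 + 3)) - 49)*(-241) = ((-113 - 1*7) - 49)*(-241) = ((-113 - 7) - 49)*(-241) = (-120 - 49)*(-241) = -169*(-241) = 40729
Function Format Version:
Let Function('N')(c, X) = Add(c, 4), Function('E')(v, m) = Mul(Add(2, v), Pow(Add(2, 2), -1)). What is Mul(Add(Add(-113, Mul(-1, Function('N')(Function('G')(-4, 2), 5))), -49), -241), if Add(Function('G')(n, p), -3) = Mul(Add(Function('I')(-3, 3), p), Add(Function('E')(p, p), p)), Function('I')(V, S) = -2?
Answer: 40729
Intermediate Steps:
Function('E')(v, m) = Add(Rational(1, 2), Mul(Rational(1, 4), v)) (Function('E')(v, m) = Mul(Add(2, v), Pow(4, -1)) = Mul(Add(2, v), Rational(1, 4)) = Add(Rational(1, 2), Mul(Rational(1, 4), v)))
Function('G')(n, p) = Add(3, Mul(Add(Rational(1, 2), Mul(Rational(5, 4), p)), Add(-2, p))) (Function('G')(n, p) = Add(3, Mul(Add(-2, p), Add(Add(Rational(1, 2), Mul(Rational(1, 4), p)), p))) = Add(3, Mul(Add(-2, p), Add(Rational(1, 2), Mul(Rational(5, 4), p)))) = Add(3, Mul(Add(Rational(1, 2), Mul(Rational(5, 4), p)), Add(-2, p))))
Function('N')(c, X) = Add(4, c)
Mul(Add(Add(-113, Mul(-1, Function('N')(Function('G')(-4, 2), 5))), -49), -241) = Mul(Add(Add(-113, Mul(-1, Add(4, Add(2, Mul(-2, 2), Mul(Rational(5, 4), Pow(2, 2)))))), -49), -241) = Mul(Add(Add(-113, Mul(-1, Add(4, Add(2, -4, Mul(Rational(5, 4), 4))))), -49), -241) = Mul(Add(Add(-113, Mul(-1, Add(4, Add(2, -4, 5)))), -49), -241) = Mul(Add(Add(-113, Mul(-1, Add(4, 3))), -49), -241) = Mul(Add(Add(-113, Mul(-1, 7)), -49), -241) = Mul(Add(Add(-113, -7), -49), -241) = Mul(Add(-120, -49), -241) = Mul(-169, -241) = 40729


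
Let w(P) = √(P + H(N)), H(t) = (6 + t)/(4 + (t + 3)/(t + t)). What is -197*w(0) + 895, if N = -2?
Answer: 895 - 788*√15/15 ≈ 691.54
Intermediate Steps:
H(t) = (6 + t)/(4 + (3 + t)/(2*t)) (H(t) = (6 + t)/(4 + (3 + t)/((2*t))) = (6 + t)/(4 + (3 + t)*(1/(2*t))) = (6 + t)/(4 + (3 + t)/(2*t)))
w(P) = √(16/15 + P) (w(P) = √(P + (⅔)*(-2)*(6 - 2)/(1 + 3*(-2))) = √(P + (⅔)*(-2)*4/(1 - 6)) = √(P + (⅔)*(-2)*4/(-5)) = √(P + (⅔)*(-2)*(-⅕)*4) = √(P + 16/15) = √(16/15 + P))
-197*w(0) + 895 = -197*√(240 + 225*0)/15 + 895 = -197*√(240 + 0)/15 + 895 = -197*√240/15 + 895 = -197*4*√15/15 + 895 = -788*√15/15 + 895 = 895 - 788*√15/15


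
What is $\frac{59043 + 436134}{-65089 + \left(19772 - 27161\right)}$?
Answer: $- \frac{495177}{72478} \approx -6.8321$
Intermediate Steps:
$\frac{59043 + 436134}{-65089 + \left(19772 - 27161\right)} = \frac{495177}{-65089 - 7389} = \frac{495177}{-72478} = 495177 \left(- \frac{1}{72478}\right) = - \frac{495177}{72478}$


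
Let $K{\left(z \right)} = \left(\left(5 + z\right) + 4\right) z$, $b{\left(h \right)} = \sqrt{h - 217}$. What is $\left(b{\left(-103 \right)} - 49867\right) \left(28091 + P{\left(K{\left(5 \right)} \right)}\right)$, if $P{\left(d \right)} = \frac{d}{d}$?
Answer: $-1400863764 + 224736 i \sqrt{5} \approx -1.4009 \cdot 10^{9} + 5.0253 \cdot 10^{5} i$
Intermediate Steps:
$b{\left(h \right)} = \sqrt{-217 + h}$
$K{\left(z \right)} = z \left(9 + z\right)$ ($K{\left(z \right)} = \left(9 + z\right) z = z \left(9 + z\right)$)
$P{\left(d \right)} = 1$
$\left(b{\left(-103 \right)} - 49867\right) \left(28091 + P{\left(K{\left(5 \right)} \right)}\right) = \left(\sqrt{-217 - 103} - 49867\right) \left(28091 + 1\right) = \left(\sqrt{-320} - 49867\right) 28092 = \left(8 i \sqrt{5} - 49867\right) 28092 = \left(-49867 + 8 i \sqrt{5}\right) 28092 = -1400863764 + 224736 i \sqrt{5}$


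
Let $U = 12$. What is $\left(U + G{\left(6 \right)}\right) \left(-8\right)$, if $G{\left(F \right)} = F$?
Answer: $-144$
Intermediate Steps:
$\left(U + G{\left(6 \right)}\right) \left(-8\right) = \left(12 + 6\right) \left(-8\right) = 18 \left(-8\right) = -144$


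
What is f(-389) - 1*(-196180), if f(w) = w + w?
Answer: 195402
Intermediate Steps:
f(w) = 2*w
f(-389) - 1*(-196180) = 2*(-389) - 1*(-196180) = -778 + 196180 = 195402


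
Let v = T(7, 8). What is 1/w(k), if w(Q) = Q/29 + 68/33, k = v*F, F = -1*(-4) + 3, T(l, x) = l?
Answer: 957/3589 ≈ 0.26665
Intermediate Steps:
v = 7
F = 7 (F = 4 + 3 = 7)
k = 49 (k = 7*7 = 49)
w(Q) = 68/33 + Q/29 (w(Q) = Q*(1/29) + 68*(1/33) = Q/29 + 68/33 = 68/33 + Q/29)
1/w(k) = 1/(68/33 + (1/29)*49) = 1/(68/33 + 49/29) = 1/(3589/957) = 957/3589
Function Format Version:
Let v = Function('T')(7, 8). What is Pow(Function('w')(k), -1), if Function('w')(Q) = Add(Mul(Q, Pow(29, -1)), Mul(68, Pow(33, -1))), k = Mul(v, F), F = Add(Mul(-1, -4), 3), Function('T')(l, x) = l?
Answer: Rational(957, 3589) ≈ 0.26665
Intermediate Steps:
v = 7
F = 7 (F = Add(4, 3) = 7)
k = 49 (k = Mul(7, 7) = 49)
Function('w')(Q) = Add(Rational(68, 33), Mul(Rational(1, 29), Q)) (Function('w')(Q) = Add(Mul(Q, Rational(1, 29)), Mul(68, Rational(1, 33))) = Add(Mul(Rational(1, 29), Q), Rational(68, 33)) = Add(Rational(68, 33), Mul(Rational(1, 29), Q)))
Pow(Function('w')(k), -1) = Pow(Add(Rational(68, 33), Mul(Rational(1, 29), 49)), -1) = Pow(Add(Rational(68, 33), Rational(49, 29)), -1) = Pow(Rational(3589, 957), -1) = Rational(957, 3589)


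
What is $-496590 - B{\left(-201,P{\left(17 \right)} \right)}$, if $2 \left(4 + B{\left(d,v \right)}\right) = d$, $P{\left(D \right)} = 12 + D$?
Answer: $- \frac{992971}{2} \approx -4.9649 \cdot 10^{5}$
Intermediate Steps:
$B{\left(d,v \right)} = -4 + \frac{d}{2}$
$-496590 - B{\left(-201,P{\left(17 \right)} \right)} = -496590 - \left(-4 + \frac{1}{2} \left(-201\right)\right) = -496590 - \left(-4 - \frac{201}{2}\right) = -496590 - - \frac{209}{2} = -496590 + \frac{209}{2} = - \frac{992971}{2}$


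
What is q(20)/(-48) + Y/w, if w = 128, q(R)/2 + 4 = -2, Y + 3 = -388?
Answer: -359/128 ≈ -2.8047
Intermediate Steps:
Y = -391 (Y = -3 - 388 = -391)
q(R) = -12 (q(R) = -8 + 2*(-2) = -8 - 4 = -12)
q(20)/(-48) + Y/w = -12/(-48) - 391/128 = -12*(-1/48) - 391*1/128 = ¼ - 391/128 = -359/128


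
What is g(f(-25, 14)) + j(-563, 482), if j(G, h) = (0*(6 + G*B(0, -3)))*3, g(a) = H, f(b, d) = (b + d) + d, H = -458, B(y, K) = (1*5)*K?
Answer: -458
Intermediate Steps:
B(y, K) = 5*K
f(b, d) = b + 2*d
g(a) = -458
j(G, h) = 0 (j(G, h) = (0*(6 + G*(5*(-3))))*3 = (0*(6 + G*(-15)))*3 = (0*(6 - 15*G))*3 = 0*3 = 0)
g(f(-25, 14)) + j(-563, 482) = -458 + 0 = -458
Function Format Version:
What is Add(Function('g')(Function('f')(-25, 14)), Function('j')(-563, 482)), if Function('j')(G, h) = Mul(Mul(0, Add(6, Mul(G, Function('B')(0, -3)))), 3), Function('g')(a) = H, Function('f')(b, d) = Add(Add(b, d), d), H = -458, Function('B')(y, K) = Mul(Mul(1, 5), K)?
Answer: -458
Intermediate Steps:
Function('B')(y, K) = Mul(5, K)
Function('f')(b, d) = Add(b, Mul(2, d))
Function('g')(a) = -458
Function('j')(G, h) = 0 (Function('j')(G, h) = Mul(Mul(0, Add(6, Mul(G, Mul(5, -3)))), 3) = Mul(Mul(0, Add(6, Mul(G, -15))), 3) = Mul(Mul(0, Add(6, Mul(-15, G))), 3) = Mul(0, 3) = 0)
Add(Function('g')(Function('f')(-25, 14)), Function('j')(-563, 482)) = Add(-458, 0) = -458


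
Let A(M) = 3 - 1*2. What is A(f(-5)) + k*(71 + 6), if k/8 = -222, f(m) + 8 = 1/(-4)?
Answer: -136751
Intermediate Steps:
f(m) = -33/4 (f(m) = -8 + 1/(-4) = -8 - ¼ = -33/4)
k = -1776 (k = 8*(-222) = -1776)
A(M) = 1 (A(M) = 3 - 2 = 1)
A(f(-5)) + k*(71 + 6) = 1 - 1776*(71 + 6) = 1 - 1776*77 = 1 - 136752 = -136751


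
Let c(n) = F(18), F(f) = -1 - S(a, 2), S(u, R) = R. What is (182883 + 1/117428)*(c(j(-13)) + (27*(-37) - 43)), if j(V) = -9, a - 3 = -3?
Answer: -22441986246625/117428 ≈ -1.9111e+8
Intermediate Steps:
a = 0 (a = 3 - 3 = 0)
F(f) = -3 (F(f) = -1 - 1*2 = -1 - 2 = -3)
c(n) = -3
(182883 + 1/117428)*(c(j(-13)) + (27*(-37) - 43)) = (182883 + 1/117428)*(-3 + (27*(-37) - 43)) = (182883 + 1/117428)*(-3 + (-999 - 43)) = 21475584925*(-3 - 1042)/117428 = (21475584925/117428)*(-1045) = -22441986246625/117428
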